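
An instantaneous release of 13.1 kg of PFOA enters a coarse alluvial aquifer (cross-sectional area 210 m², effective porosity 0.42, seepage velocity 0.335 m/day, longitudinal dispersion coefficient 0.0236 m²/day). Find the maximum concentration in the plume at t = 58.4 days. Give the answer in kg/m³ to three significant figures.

0.0357 kg/m³

The peak of an instantaneous 1D plume sits at x = vt; there the Gaussian factor is 1 and C_max = M/(n_e·A·√(4πDt)), where n_e·A is the pore area the mass is dissolved in.
√(4πDt) = √(4π × 0.0236 × 58.4) = 4.162 m, so C_max = 13.1/(0.42 × 210 × 4.162) = 0.0357 kg/m³.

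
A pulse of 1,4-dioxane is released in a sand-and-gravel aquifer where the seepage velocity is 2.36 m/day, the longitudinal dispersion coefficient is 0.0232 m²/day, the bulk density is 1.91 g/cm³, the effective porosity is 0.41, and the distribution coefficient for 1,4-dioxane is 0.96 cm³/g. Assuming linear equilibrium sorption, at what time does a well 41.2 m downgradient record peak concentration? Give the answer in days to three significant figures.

Retardation factor R = 1 + ρ_b·K_d/n = 1 + 1.91 × 0.96/0.41 = 5.472.
Sorption retards both mechanisms: v_R = v/R = 0.4313 m/day, D_R = D/R = 0.004240 m²/day.
Peak time from v_R²t² + 2D_R t − x² = 0: t = (√(D_R² + v_R²x²) − D_R)/v_R².
√(D_R² + v_R²x²) = √(0.004240² + 0.4313² × 41.2²) = 17.77; v_R² = 0.1860.
t = (17.77 − 0.004240)/0.1860 = 95.5 days.

95.5 days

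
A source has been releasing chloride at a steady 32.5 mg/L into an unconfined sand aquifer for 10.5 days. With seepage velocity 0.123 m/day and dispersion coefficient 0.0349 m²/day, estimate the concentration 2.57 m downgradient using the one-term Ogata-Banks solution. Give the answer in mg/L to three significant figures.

For a continuous step input, C/C₀ ≈ ½·erfc((x−vt)/(2√(Dt))).
vt = 0.123 × 10.5 = 1.2915 m and 2√(Dt) = 2√(0.0349 × 10.5) = 1.211 m.
Argument (x−vt)/(2√(Dt)) = (2.57 − 1.2915)/1.211 = 1.056; ½·erfc(1.056) = 0.06767.
C = 32.5 × 0.06767 = 2.20 mg/L.

2.20 mg/L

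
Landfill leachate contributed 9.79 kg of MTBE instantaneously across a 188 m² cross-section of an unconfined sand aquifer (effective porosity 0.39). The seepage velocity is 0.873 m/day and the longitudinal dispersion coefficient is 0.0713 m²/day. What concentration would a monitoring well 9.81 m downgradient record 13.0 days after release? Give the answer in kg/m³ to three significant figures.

0.0207 kg/m³

For an instantaneous plane source, C(x,t) = M/(n_e·A·√(4πDt)) · exp(−(x−vt)²/(4Dt)), with n_e·A the pore (flow) area.
Plume center vt = 0.873 × 13.0 = 11.349 m, so the well at 9.81 m is 1.539 m upgradient of the peak.
√(4πDt) = 3.413 m, giving peak height M/(n_e·A·√(4πDt)) = 9.79/(0.39 × 188 × 3.413) = 0.03912 kg/m³.
(x−vt)²/(4Dt) = (-1.539)²/(4 × 0.0713 × 13.0) = 0.6388; exp(−0.6388) = 0.5279.
C = 0.03912 × 0.5279 = 0.0207 kg/m³.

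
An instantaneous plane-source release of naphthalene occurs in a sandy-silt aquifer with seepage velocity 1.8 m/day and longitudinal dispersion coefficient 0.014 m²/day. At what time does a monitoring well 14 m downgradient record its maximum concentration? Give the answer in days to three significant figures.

For the 1D instantaneous-source solution, setting ∂C/∂t = 0 at fixed x gives v²t² + 2Dt − x² = 0, so t = (√(D² + v²x²) − D)/v².
√(D² + v²x²) = √(0.014² + 1.8² × 14²) = 25.20; v² = 3.24.
t = (25.20 − 0.014)/3.24 = 7.77 days (vs. the pure-advection estimate x/v = 7.78 d).

7.77 days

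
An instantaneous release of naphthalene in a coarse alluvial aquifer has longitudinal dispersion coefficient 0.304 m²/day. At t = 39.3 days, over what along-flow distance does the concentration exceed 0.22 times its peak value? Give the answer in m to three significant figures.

The plume is Gaussian with σ = √(2Dt) = √(2 × 0.304 × 39.3) = 4.888 m.
C/C_peak = exp(−Δx²/(2σ²)) = 0.22 ⇒ Δx = σ·√(−2 ln 0.22) = 4.888 × 1.740 = 8.505 m.
Width = 2Δx = 17.0 m.

17.0 m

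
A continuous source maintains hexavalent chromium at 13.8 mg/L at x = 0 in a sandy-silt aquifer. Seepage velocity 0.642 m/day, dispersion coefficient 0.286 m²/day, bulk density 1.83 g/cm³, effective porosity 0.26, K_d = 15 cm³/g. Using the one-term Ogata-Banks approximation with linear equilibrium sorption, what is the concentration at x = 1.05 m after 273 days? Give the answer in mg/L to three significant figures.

Retardation factor R = 1 + ρ_b·K_d/n = 1 + 1.83 × 15/0.26 = 106.6.
Sorption retards both mechanisms: v_R = v/R = 0.006023 m/day, D_R = D/R = 0.002683 m²/day.
v_R·t = 0.006023 × 273 = 1.644279 m; 2√(D_R t) = 1.712 m; argument = (1.05 − 1.644279)/1.712 = -0.3471.
C = C₀ × ½·erfc(-0.3471) = 13.8 × 0.6882 = 9.50 mg/L.

9.50 mg/L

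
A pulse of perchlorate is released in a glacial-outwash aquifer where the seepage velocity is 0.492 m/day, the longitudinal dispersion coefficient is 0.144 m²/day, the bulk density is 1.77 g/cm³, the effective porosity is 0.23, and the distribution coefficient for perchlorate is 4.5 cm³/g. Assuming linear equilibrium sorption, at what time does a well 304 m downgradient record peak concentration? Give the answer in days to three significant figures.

Retardation factor R = 1 + ρ_b·K_d/n = 1 + 1.77 × 4.5/0.23 = 35.63.
Sorption retards both mechanisms: v_R = v/R = 0.01381 m/day, D_R = D/R = 0.004042 m²/day.
Peak time from v_R²t² + 2D_R t − x² = 0: t = (√(D_R² + v_R²x²) − D_R)/v_R².
√(D_R² + v_R²x²) = √(0.004042² + 0.01381² × 304²) = 4.198; v_R² = 0.0001907.
t = (4.198 − 0.004042)/0.0001907 = 22000 days.

22000 days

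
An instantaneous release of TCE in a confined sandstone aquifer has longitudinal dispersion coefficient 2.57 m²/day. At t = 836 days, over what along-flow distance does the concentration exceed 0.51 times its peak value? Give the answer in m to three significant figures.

152 m

The plume is Gaussian with σ = √(2Dt) = √(2 × 2.57 × 836) = 65.55 m.
C/C_peak = exp(−Δx²/(2σ²)) = 0.51 ⇒ Δx = σ·√(−2 ln 0.51) = 65.55 × 1.160 = 76.04 m.
Width = 2Δx = 152 m.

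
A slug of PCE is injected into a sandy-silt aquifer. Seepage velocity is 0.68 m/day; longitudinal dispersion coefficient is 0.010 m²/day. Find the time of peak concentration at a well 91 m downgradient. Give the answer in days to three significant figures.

134 days

For the 1D instantaneous-source solution, setting ∂C/∂t = 0 at fixed x gives v²t² + 2Dt − x² = 0, so t = (√(D² + v²x²) − D)/v².
√(D² + v²x²) = √(0.010² + 0.68² × 91²) = 61.88; v² = 0.4624.
t = (61.88 − 0.010)/0.4624 = 134 days (vs. the pure-advection estimate x/v = 134 d).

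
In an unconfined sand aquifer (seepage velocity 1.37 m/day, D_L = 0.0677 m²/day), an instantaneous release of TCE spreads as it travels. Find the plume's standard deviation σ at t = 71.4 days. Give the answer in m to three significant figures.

Dispersive spreading gives a Gaussian with σ² = 2Dt; advection only shifts the center.
σ = √(2 × 0.0677 × 71.4) = 3.11 m.

3.11 m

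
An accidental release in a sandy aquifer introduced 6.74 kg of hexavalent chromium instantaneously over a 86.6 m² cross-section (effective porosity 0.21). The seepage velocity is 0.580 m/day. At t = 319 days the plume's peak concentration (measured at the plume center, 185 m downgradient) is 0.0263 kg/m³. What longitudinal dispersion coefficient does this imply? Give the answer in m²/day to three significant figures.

0.0495 m²/day

At the plume center C_max = M/(n_e·A·√(4πDt)), so D = M²/(4πt·(n_e·A·C_max)²).
n_e·A·C_max = 0.21 × 86.6 × 0.0263 = 0.4783 kg/m.
D = 6.74²/(4π × 319 × 0.4783²) = 0.0495 m²/day.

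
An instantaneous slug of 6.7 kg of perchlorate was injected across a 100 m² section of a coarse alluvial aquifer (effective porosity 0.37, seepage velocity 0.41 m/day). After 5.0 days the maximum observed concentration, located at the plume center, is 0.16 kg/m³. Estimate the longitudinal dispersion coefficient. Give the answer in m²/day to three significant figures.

At the plume center C_max = M/(n_e·A·√(4πDt)), so D = M²/(4πt·(n_e·A·C_max)²).
n_e·A·C_max = 0.37 × 100 × 0.16 = 5.920 kg/m.
D = 6.7²/(4π × 5.0 × 5.920²) = 0.0204 m²/day.

0.0204 m²/day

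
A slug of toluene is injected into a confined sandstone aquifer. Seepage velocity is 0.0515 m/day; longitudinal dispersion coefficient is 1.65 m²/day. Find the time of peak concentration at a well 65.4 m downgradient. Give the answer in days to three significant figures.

For the 1D instantaneous-source solution, setting ∂C/∂t = 0 at fixed x gives v²t² + 2Dt − x² = 0, so t = (√(D² + v²x²) − D)/v².
√(D² + v²x²) = √(1.65² + 0.0515² × 65.4²) = 3.751; v² = 0.00265225.
t = (3.751 − 1.65)/0.00265225 = 792 days (vs. the pure-advection estimate x/v = 1270 d).

792 days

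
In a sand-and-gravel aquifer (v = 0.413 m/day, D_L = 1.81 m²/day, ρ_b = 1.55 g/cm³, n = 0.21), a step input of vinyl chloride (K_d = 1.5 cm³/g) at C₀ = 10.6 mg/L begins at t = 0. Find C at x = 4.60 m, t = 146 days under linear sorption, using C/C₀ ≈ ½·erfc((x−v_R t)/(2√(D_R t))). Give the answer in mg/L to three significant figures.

Retardation factor R = 1 + ρ_b·K_d/n = 1 + 1.55 × 1.5/0.21 = 12.07.
Sorption retards both mechanisms: v_R = v/R = 0.03422 m/day, D_R = D/R = 0.1500 m²/day.
v_R·t = 0.03422 × 146 = 4.99612 m; 2√(D_R t) = 9.359 m; argument = (4.60 − 4.99612)/9.359 = -0.04233.
C = C₀ × ½·erfc(-0.04233) = 10.6 × 0.5239 = 5.55 mg/L.

5.55 mg/L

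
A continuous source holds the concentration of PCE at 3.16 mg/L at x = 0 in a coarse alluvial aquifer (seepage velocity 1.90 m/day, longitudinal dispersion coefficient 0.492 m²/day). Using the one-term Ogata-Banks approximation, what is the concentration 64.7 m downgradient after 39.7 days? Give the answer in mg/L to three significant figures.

3.02 mg/L

For a continuous step input, C/C₀ ≈ ½·erfc((x−vt)/(2√(Dt))).
vt = 1.90 × 39.7 = 75.43 m and 2√(Dt) = 2√(0.492 × 39.7) = 8.839 m.
Argument (x−vt)/(2√(Dt)) = (64.7 − 75.43)/8.839 = -1.214; ½·erfc(-1.214) = 0.9570.
C = 3.16 × 0.9570 = 3.02 mg/L.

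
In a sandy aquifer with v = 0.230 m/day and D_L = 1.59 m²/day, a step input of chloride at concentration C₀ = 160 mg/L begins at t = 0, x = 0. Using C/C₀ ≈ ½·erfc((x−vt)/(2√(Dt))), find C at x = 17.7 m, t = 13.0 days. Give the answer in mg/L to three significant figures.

For a continuous step input, C/C₀ ≈ ½·erfc((x−vt)/(2√(Dt))).
vt = 0.230 × 13.0 = 2.99 m and 2√(Dt) = 2√(1.59 × 13.0) = 9.093 m.
Argument (x−vt)/(2√(Dt)) = (17.7 − 2.99)/9.093 = 1.618; ½·erfc(1.618) = 0.01106.
C = 160 × 0.01106 = 1.77 mg/L.

1.77 mg/L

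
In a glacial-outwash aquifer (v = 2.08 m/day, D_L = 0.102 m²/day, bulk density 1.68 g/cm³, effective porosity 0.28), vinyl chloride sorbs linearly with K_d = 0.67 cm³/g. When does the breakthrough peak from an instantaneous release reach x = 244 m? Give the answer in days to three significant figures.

589 days

Retardation factor R = 1 + ρ_b·K_d/n = 1 + 1.68 × 0.67/0.28 = 5.020.
Sorption retards both mechanisms: v_R = v/R = 0.4143 m/day, D_R = D/R = 0.02032 m²/day.
Peak time from v_R²t² + 2D_R t − x² = 0: t = (√(D_R² + v_R²x²) − D_R)/v_R².
√(D_R² + v_R²x²) = √(0.02032² + 0.4143² × 244²) = 101.1; v_R² = 0.1716.
t = (101.1 − 0.02032)/0.1716 = 589 days.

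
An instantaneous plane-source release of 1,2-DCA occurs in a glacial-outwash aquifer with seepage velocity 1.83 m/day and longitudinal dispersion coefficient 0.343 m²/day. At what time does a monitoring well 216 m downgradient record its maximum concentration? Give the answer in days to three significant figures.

For the 1D instantaneous-source solution, setting ∂C/∂t = 0 at fixed x gives v²t² + 2Dt − x² = 0, so t = (√(D² + v²x²) − D)/v².
√(D² + v²x²) = √(0.343² + 1.83² × 216²) = 395.3; v² = 3.3489.
t = (395.3 − 0.343)/3.3489 = 118 days (vs. the pure-advection estimate x/v = 118 d).

118 days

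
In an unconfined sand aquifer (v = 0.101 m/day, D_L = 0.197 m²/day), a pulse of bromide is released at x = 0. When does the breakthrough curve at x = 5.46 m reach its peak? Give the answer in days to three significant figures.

38.1 days

For the 1D instantaneous-source solution, setting ∂C/∂t = 0 at fixed x gives v²t² + 2Dt − x² = 0, so t = (√(D² + v²x²) − D)/v².
√(D² + v²x²) = √(0.197² + 0.101² × 5.46²) = 0.5856; v² = 0.010201.
t = (0.5856 − 0.197)/0.010201 = 38.1 days (vs. the pure-advection estimate x/v = 54.1 d).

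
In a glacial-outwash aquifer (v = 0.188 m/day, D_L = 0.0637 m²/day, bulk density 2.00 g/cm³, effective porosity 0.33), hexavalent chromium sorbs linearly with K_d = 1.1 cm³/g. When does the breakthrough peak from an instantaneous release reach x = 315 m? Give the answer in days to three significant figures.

Retardation factor R = 1 + ρ_b·K_d/n = 1 + 2.00 × 1.1/0.33 = 7.667.
Sorption retards both mechanisms: v_R = v/R = 0.02452 m/day, D_R = D/R = 0.008308 m²/day.
Peak time from v_R²t² + 2D_R t − x² = 0: t = (√(D_R² + v_R²x²) − D_R)/v_R².
√(D_R² + v_R²x²) = √(0.008308² + 0.02452² × 315²) = 7.724; v_R² = 0.0006012.
t = (7.724 − 0.008308)/0.0006012 = 12800 days.

12800 days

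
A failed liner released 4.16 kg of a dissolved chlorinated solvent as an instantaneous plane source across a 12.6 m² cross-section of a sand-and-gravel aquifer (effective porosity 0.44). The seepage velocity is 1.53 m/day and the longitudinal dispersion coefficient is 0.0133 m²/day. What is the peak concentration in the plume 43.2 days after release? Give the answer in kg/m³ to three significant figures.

0.279 kg/m³

The peak of an instantaneous 1D plume sits at x = vt; there the Gaussian factor is 1 and C_max = M/(n_e·A·√(4πDt)), where n_e·A is the pore area the mass is dissolved in.
√(4πDt) = √(4π × 0.0133 × 43.2) = 2.687 m, so C_max = 4.16/(0.44 × 12.6 × 2.687) = 0.279 kg/m³.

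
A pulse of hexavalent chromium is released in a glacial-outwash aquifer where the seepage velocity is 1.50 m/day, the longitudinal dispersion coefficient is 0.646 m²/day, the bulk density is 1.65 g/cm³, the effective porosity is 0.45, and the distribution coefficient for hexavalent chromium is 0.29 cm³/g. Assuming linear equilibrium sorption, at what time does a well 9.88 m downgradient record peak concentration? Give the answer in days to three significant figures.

13.0 days

Retardation factor R = 1 + ρ_b·K_d/n = 1 + 1.65 × 0.29/0.45 = 2.063.
Sorption retards both mechanisms: v_R = v/R = 0.7271 m/day, D_R = D/R = 0.3131 m²/day.
Peak time from v_R²t² + 2D_R t − x² = 0: t = (√(D_R² + v_R²x²) − D_R)/v_R².
√(D_R² + v_R²x²) = √(0.3131² + 0.7271² × 9.88²) = 7.191; v_R² = 0.5287.
t = (7.191 − 0.3131)/0.5287 = 13.0 days.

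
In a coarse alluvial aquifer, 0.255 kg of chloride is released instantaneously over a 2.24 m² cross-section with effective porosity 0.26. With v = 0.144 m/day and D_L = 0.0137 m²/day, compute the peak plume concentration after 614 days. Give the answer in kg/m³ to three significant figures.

0.0426 kg/m³

The peak of an instantaneous 1D plume sits at x = vt; there the Gaussian factor is 1 and C_max = M/(n_e·A·√(4πDt)), where n_e·A is the pore area the mass is dissolved in.
√(4πDt) = √(4π × 0.0137 × 614) = 10.28 m, so C_max = 0.255/(0.26 × 2.24 × 10.28) = 0.0426 kg/m³.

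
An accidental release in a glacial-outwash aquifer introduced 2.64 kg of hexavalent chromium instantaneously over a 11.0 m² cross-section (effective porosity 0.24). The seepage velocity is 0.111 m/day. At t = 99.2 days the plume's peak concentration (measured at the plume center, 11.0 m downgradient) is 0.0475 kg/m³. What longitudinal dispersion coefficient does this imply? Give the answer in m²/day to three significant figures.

0.356 m²/day

At the plume center C_max = M/(n_e·A·√(4πDt)), so D = M²/(4πt·(n_e·A·C_max)²).
n_e·A·C_max = 0.24 × 11.0 × 0.0475 = 0.1254 kg/m.
D = 2.64²/(4π × 99.2 × 0.1254²) = 0.356 m²/day.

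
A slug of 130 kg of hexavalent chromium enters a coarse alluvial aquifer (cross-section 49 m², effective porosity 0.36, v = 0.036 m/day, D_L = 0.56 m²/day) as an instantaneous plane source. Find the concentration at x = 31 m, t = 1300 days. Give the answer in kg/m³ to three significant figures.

0.0707 kg/m³

For an instantaneous plane source, C(x,t) = M/(n_e·A·√(4πDt)) · exp(−(x−vt)²/(4Dt)), with n_e·A the pore (flow) area.
Plume center vt = 0.036 × 1300 = 46.8 m, so the well at 31 m is 15.8 m upgradient of the peak.
√(4πDt) = 95.65 m, giving peak height M/(n_e·A·√(4πDt)) = 130/(0.36 × 49 × 95.65) = 0.07705 kg/m³.
(x−vt)²/(4Dt) = (-15.8)²/(4 × 0.56 × 1300) = 0.08573; exp(−0.08573) = 0.9178.
C = 0.07705 × 0.9178 = 0.0707 kg/m³.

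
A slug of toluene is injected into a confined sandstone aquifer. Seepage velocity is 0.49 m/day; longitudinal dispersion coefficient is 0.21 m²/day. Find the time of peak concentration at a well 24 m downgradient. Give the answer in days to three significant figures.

48.1 days

For the 1D instantaneous-source solution, setting ∂C/∂t = 0 at fixed x gives v²t² + 2Dt − x² = 0, so t = (√(D² + v²x²) − D)/v².
√(D² + v²x²) = √(0.21² + 0.49² × 24²) = 11.76; v² = 0.2401.
t = (11.76 − 0.21)/0.2401 = 48.1 days (vs. the pure-advection estimate x/v = 49.0 d).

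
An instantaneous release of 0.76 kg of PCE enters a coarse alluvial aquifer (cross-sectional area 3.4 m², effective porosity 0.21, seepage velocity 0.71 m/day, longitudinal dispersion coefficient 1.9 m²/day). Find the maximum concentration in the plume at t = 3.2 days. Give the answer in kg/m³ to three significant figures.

0.122 kg/m³

The peak of an instantaneous 1D plume sits at x = vt; there the Gaussian factor is 1 and C_max = M/(n_e·A·√(4πDt)), where n_e·A is the pore area the mass is dissolved in.
√(4πDt) = √(4π × 1.9 × 3.2) = 8.741 m, so C_max = 0.76/(0.21 × 3.4 × 8.741) = 0.122 kg/m³.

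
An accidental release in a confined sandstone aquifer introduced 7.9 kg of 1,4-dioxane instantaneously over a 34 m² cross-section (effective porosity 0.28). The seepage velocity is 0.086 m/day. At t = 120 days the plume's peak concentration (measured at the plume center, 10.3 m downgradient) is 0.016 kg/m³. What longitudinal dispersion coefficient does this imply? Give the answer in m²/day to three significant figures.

At the plume center C_max = M/(n_e·A·√(4πDt)), so D = M²/(4πt·(n_e·A·C_max)²).
n_e·A·C_max = 0.28 × 34 × 0.016 = 0.1523 kg/m.
D = 7.9²/(4π × 120 × 0.1523²) = 1.78 m²/day.

1.78 m²/day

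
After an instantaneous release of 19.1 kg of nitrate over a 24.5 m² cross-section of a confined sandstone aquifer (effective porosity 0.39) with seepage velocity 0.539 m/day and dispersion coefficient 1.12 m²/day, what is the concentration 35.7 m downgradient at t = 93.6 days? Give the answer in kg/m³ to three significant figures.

0.0328 kg/m³

For an instantaneous plane source, C(x,t) = M/(n_e·A·√(4πDt)) · exp(−(x−vt)²/(4Dt)), with n_e·A the pore (flow) area.
Plume center vt = 0.539 × 93.6 = 50.4504 m, so the well at 35.7 m is 14.7504 m upgradient of the peak.
√(4πDt) = 36.30 m, giving peak height M/(n_e·A·√(4πDt)) = 19.1/(0.39 × 24.5 × 36.30) = 0.05507 kg/m³.
(x−vt)²/(4Dt) = (-14.7504)²/(4 × 1.12 × 93.6) = 0.5189; exp(−0.5189) = 0.5952.
C = 0.05507 × 0.5952 = 0.0328 kg/m³.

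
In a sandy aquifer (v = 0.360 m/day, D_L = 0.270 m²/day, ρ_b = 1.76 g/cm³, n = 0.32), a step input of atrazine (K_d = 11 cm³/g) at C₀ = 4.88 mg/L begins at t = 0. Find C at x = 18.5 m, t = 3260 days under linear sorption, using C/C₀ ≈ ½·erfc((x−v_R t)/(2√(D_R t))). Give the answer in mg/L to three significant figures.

2.65 mg/L

Retardation factor R = 1 + ρ_b·K_d/n = 1 + 1.76 × 11/0.32 = 61.50.
Sorption retards both mechanisms: v_R = v/R = 0.005854 m/day, D_R = D/R = 0.004390 m²/day.
v_R·t = 0.005854 × 3260 = 19.08404 m; 2√(D_R t) = 7.566 m; argument = (18.5 − 19.08404)/7.566 = -0.07719.
C = C₀ × ½·erfc(-0.07719) = 4.88 × 0.5435 = 2.65 mg/L.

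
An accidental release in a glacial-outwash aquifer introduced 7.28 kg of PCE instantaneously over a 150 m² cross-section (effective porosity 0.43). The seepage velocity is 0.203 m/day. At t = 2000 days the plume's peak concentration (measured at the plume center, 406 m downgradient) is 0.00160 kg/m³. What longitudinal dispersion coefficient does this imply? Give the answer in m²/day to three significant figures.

At the plume center C_max = M/(n_e·A·√(4πDt)), so D = M²/(4πt·(n_e·A·C_max)²).
n_e·A·C_max = 0.43 × 150 × 0.00160 = 0.1032 kg/m.
D = 7.28²/(4π × 2000 × 0.1032²) = 0.198 m²/day.

0.198 m²/day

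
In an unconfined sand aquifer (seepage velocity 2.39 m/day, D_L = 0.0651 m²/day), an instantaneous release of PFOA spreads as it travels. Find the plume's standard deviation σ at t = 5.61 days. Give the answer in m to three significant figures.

Dispersive spreading gives a Gaussian with σ² = 2Dt; advection only shifts the center.
σ = √(2 × 0.0651 × 5.61) = 0.855 m.

0.855 m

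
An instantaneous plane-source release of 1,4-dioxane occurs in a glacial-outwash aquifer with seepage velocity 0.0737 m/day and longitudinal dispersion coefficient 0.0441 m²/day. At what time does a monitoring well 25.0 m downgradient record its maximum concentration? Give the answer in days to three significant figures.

For the 1D instantaneous-source solution, setting ∂C/∂t = 0 at fixed x gives v²t² + 2Dt − x² = 0, so t = (√(D² + v²x²) − D)/v².
√(D² + v²x²) = √(0.0441² + 0.0737² × 25.0²) = 1.843; v² = 0.00543169.
t = (1.843 − 0.0441)/0.00543169 = 331 days (vs. the pure-advection estimate x/v = 339 d).

331 days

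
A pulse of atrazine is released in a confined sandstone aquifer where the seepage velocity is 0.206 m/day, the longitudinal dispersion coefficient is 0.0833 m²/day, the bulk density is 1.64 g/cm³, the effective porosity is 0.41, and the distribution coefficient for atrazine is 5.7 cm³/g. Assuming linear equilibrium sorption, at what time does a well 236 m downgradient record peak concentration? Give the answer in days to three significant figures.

Retardation factor R = 1 + ρ_b·K_d/n = 1 + 1.64 × 5.7/0.41 = 23.80.
Sorption retards both mechanisms: v_R = v/R = 0.008655 m/day, D_R = D/R = 0.003500 m²/day.
Peak time from v_R²t² + 2D_R t − x² = 0: t = (√(D_R² + v_R²x²) − D_R)/v_R².
√(D_R² + v_R²x²) = √(0.003500² + 0.008655² × 236²) = 2.043; v_R² = 7.491e-05.
t = (2.043 − 0.003500)/7.491e-05 = 27200 days.

27200 days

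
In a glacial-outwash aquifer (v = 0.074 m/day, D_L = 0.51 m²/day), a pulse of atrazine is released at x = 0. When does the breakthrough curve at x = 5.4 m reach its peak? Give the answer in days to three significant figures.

25.2 days

For the 1D instantaneous-source solution, setting ∂C/∂t = 0 at fixed x gives v²t² + 2Dt − x² = 0, so t = (√(D² + v²x²) − D)/v².
√(D² + v²x²) = √(0.51² + 0.074² × 5.4²) = 0.6479; v² = 0.005476.
t = (0.6479 − 0.51)/0.005476 = 25.2 days (vs. the pure-advection estimate x/v = 73.0 d).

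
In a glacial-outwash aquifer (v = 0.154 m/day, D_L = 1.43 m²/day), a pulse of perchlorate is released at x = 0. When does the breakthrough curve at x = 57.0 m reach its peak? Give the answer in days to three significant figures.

For the 1D instantaneous-source solution, setting ∂C/∂t = 0 at fixed x gives v²t² + 2Dt − x² = 0, so t = (√(D² + v²x²) − D)/v².
√(D² + v²x²) = √(1.43² + 0.154² × 57.0²) = 8.894; v² = 0.023716.
t = (8.894 − 1.43)/0.023716 = 315 days (vs. the pure-advection estimate x/v = 370 d).

315 days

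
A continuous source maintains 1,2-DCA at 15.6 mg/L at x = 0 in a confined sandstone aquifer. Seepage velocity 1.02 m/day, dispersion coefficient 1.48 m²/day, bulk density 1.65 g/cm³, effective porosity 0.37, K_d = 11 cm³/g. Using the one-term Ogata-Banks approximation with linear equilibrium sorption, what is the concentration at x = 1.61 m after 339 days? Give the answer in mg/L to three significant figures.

13.8 mg/L

Retardation factor R = 1 + ρ_b·K_d/n = 1 + 1.65 × 11/0.37 = 50.05.
Sorption retards both mechanisms: v_R = v/R = 0.02038 m/day, D_R = D/R = 0.02957 m²/day.
v_R·t = 0.02038 × 339 = 6.90882 m; 2√(D_R t) = 6.332 m; argument = (1.61 − 6.90882)/6.332 = -0.8368.
C = C₀ × ½·erfc(-0.8368) = 15.6 × 0.8817 = 13.8 mg/L.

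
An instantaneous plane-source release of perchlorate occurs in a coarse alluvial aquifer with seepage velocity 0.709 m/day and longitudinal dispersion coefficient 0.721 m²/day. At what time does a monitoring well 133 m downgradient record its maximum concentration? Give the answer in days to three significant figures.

For the 1D instantaneous-source solution, setting ∂C/∂t = 0 at fixed x gives v²t² + 2Dt − x² = 0, so t = (√(D² + v²x²) − D)/v².
√(D² + v²x²) = √(0.721² + 0.709² × 133²) = 94.30; v² = 0.502681.
t = (94.30 − 0.721)/0.502681 = 186 days (vs. the pure-advection estimate x/v = 188 d).

186 days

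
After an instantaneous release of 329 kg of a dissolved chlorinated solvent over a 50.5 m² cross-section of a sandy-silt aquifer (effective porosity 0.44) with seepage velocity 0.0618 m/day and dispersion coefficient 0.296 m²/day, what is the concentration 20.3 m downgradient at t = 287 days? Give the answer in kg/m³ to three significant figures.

For an instantaneous plane source, C(x,t) = M/(n_e·A·√(4πDt)) · exp(−(x−vt)²/(4Dt)), with n_e·A the pore (flow) area.
Plume center vt = 0.0618 × 287 = 17.7366 m, so the well at 20.3 m is 2.5634 m downgradient of the peak.
√(4πDt) = 32.67 m, giving peak height M/(n_e·A·√(4πDt)) = 329/(0.44 × 50.5 × 32.67) = 0.4532 kg/m³.
(x−vt)²/(4Dt) = (2.5634)²/(4 × 0.296 × 287) = 0.01934; exp(−0.01934) = 0.9808.
C = 0.4532 × 0.9808 = 0.444 kg/m³.

0.444 kg/m³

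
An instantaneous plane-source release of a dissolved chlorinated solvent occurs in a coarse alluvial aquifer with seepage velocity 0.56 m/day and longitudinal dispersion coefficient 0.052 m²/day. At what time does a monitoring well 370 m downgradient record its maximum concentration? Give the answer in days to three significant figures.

661 days

For the 1D instantaneous-source solution, setting ∂C/∂t = 0 at fixed x gives v²t² + 2Dt − x² = 0, so t = (√(D² + v²x²) − D)/v².
√(D² + v²x²) = √(0.052² + 0.56² × 370²) = 207.2; v² = 0.3136.
t = (207.2 − 0.052)/0.3136 = 661 days (vs. the pure-advection estimate x/v = 661 d).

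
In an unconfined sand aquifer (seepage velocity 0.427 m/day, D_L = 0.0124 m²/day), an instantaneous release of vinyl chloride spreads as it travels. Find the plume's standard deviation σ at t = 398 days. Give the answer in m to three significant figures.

3.14 m

Dispersive spreading gives a Gaussian with σ² = 2Dt; advection only shifts the center.
σ = √(2 × 0.0124 × 398) = 3.14 m.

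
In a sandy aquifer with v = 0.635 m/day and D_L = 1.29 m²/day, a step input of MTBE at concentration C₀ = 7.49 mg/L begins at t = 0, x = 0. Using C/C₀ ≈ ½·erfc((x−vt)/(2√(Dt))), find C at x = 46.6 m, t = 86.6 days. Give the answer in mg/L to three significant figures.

5.34 mg/L

For a continuous step input, C/C₀ ≈ ½·erfc((x−vt)/(2√(Dt))).
vt = 0.635 × 86.6 = 54.991 m and 2√(Dt) = 2√(1.29 × 86.6) = 21.14 m.
Argument (x−vt)/(2√(Dt)) = (46.6 − 54.991)/21.14 = -0.3969; ½·erfc(-0.3969) = 0.7127.
C = 7.49 × 0.7127 = 5.34 mg/L.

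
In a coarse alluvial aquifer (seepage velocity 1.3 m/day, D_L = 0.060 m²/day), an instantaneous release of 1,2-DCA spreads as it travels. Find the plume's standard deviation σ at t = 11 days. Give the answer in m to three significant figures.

Dispersive spreading gives a Gaussian with σ² = 2Dt; advection only shifts the center.
σ = √(2 × 0.060 × 11) = 1.15 m.

1.15 m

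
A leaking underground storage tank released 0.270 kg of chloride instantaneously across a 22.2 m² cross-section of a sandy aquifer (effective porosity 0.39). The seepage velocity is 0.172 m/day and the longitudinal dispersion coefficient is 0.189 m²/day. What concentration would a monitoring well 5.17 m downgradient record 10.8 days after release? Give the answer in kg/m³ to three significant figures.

For an instantaneous plane source, C(x,t) = M/(n_e·A·√(4πDt)) · exp(−(x−vt)²/(4Dt)), with n_e·A the pore (flow) area.
Plume center vt = 0.172 × 10.8 = 1.8576 m, so the well at 5.17 m is 3.3124 m downgradient of the peak.
√(4πDt) = 5.065 m, giving peak height M/(n_e·A·√(4πDt)) = 0.270/(0.39 × 22.2 × 5.065) = 0.006157 kg/m³.
(x−vt)²/(4Dt) = (3.3124)²/(4 × 0.189 × 10.8) = 1.344; exp(−1.344) = 0.2608.
C = 0.006157 × 0.2608 = 0.00161 kg/m³.

0.00161 kg/m³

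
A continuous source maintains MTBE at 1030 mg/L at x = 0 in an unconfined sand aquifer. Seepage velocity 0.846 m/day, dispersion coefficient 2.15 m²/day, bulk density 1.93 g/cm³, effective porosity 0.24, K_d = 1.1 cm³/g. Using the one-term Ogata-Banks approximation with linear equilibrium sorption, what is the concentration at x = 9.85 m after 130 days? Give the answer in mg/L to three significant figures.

Retardation factor R = 1 + ρ_b·K_d/n = 1 + 1.93 × 1.1/0.24 = 9.846.
Sorption retards both mechanisms: v_R = v/R = 0.08592 m/day, D_R = D/R = 0.2184 m²/day.
v_R·t = 0.08592 × 130 = 11.1696 m; 2√(D_R t) = 10.66 m; argument = (9.85 − 11.1696)/10.66 = -0.1238.
C = C₀ × ½·erfc(-0.1238) = 1030 × 0.5695 = 587 mg/L.

587 mg/L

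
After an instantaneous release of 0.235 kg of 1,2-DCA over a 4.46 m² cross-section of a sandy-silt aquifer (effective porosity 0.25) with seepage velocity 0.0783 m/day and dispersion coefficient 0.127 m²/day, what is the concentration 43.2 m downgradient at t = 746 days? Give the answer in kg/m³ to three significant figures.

0.00332 kg/m³

For an instantaneous plane source, C(x,t) = M/(n_e·A·√(4πDt)) · exp(−(x−vt)²/(4Dt)), with n_e·A the pore (flow) area.
Plume center vt = 0.0783 × 746 = 58.4118 m, so the well at 43.2 m is 15.2118 m upgradient of the peak.
√(4πDt) = 34.50 m, giving peak height M/(n_e·A·√(4πDt)) = 0.235/(0.25 × 4.46 × 34.50) = 0.006109 kg/m³.
(x−vt)²/(4Dt) = (-15.2118)²/(4 × 0.127 × 746) = 0.6106; exp(−0.6106) = 0.5430.
C = 0.006109 × 0.5430 = 0.00332 kg/m³.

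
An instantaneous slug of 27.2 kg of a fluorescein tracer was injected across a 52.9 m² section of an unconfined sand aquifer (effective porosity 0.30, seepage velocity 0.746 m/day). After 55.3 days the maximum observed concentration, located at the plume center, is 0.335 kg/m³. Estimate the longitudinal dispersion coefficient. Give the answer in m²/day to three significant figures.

0.0377 m²/day

At the plume center C_max = M/(n_e·A·√(4πDt)), so D = M²/(4πt·(n_e·A·C_max)²).
n_e·A·C_max = 0.30 × 52.9 × 0.335 = 5.316 kg/m.
D = 27.2²/(4π × 55.3 × 5.316²) = 0.0377 m²/day.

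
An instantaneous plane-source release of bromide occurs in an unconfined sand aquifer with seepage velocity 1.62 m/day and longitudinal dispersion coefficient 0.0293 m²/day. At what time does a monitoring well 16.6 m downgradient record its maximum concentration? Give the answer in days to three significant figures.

10.2 days

For the 1D instantaneous-source solution, setting ∂C/∂t = 0 at fixed x gives v²t² + 2Dt − x² = 0, so t = (√(D² + v²x²) − D)/v².
√(D² + v²x²) = √(0.0293² + 1.62² × 16.6²) = 26.89; v² = 2.6244.
t = (26.89 − 0.0293)/2.6244 = 10.2 days (vs. the pure-advection estimate x/v = 10.2 d).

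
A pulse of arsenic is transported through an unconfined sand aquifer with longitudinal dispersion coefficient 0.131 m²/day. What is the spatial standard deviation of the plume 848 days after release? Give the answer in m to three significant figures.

Dispersive spreading gives a Gaussian with σ² = 2Dt; advection only shifts the center.
σ = √(2 × 0.131 × 848) = 14.9 m.

14.9 m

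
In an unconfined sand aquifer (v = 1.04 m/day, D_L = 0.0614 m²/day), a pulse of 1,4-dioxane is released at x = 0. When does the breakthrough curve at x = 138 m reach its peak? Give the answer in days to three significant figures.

For the 1D instantaneous-source solution, setting ∂C/∂t = 0 at fixed x gives v²t² + 2Dt − x² = 0, so t = (√(D² + v²x²) − D)/v².
√(D² + v²x²) = √(0.0614² + 1.04² × 138²) = 143.5; v² = 1.0816.
t = (143.5 − 0.0614)/1.0816 = 133 days (vs. the pure-advection estimate x/v = 133 d).

133 days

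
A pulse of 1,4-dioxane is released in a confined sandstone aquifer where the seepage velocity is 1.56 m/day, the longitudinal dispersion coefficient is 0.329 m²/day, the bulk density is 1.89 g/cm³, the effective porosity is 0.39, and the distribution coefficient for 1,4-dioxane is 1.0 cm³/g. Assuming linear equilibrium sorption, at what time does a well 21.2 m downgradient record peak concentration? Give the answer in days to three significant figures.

Retardation factor R = 1 + ρ_b·K_d/n = 1 + 1.89 × 1.0/0.39 = 5.846.
Sorption retards both mechanisms: v_R = v/R = 0.2668 m/day, D_R = D/R = 0.05628 m²/day.
Peak time from v_R²t² + 2D_R t − x² = 0: t = (√(D_R² + v_R²x²) − D_R)/v_R².
√(D_R² + v_R²x²) = √(0.05628² + 0.2668² × 21.2²) = 5.656; v_R² = 0.07118.
t = (5.656 − 0.05628)/0.07118 = 78.7 days.

78.7 days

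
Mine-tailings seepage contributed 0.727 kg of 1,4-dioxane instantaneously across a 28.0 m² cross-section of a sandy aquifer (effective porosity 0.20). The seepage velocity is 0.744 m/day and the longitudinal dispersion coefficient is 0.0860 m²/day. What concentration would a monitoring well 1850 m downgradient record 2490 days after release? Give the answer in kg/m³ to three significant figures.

For an instantaneous plane source, C(x,t) = M/(n_e·A·√(4πDt)) · exp(−(x−vt)²/(4Dt)), with n_e·A the pore (flow) area.
Plume center vt = 0.744 × 2490 = 1852.56 m, so the well at 1850 m is 2.56 m upgradient of the peak.
√(4πDt) = 51.87 m, giving peak height M/(n_e·A·√(4πDt)) = 0.727/(0.20 × 28.0 × 51.87) = 0.002503 kg/m³.
(x−vt)²/(4Dt) = (-2.56)²/(4 × 0.0860 × 2490) = 0.007651; exp(−0.007651) = 0.9924.
C = 0.002503 × 0.9924 = 0.00248 kg/m³.

0.00248 kg/m³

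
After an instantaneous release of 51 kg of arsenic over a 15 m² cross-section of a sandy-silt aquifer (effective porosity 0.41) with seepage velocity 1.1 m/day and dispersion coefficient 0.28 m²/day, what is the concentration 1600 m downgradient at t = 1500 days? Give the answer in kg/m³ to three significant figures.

0.0258 kg/m³

For an instantaneous plane source, C(x,t) = M/(n_e·A·√(4πDt)) · exp(−(x−vt)²/(4Dt)), with n_e·A the pore (flow) area.
Plume center vt = 1.1 × 1500 = 1650 m, so the well at 1600 m is 50 m upgradient of the peak.
√(4πDt) = 72.65 m, giving peak height M/(n_e·A·√(4πDt)) = 51/(0.41 × 15 × 72.65) = 0.1141 kg/m³.
(x−vt)²/(4Dt) = (-50)²/(4 × 0.28 × 1500) = 1.488; exp(−1.488) = 0.2258.
C = 0.1141 × 0.2258 = 0.0258 kg/m³.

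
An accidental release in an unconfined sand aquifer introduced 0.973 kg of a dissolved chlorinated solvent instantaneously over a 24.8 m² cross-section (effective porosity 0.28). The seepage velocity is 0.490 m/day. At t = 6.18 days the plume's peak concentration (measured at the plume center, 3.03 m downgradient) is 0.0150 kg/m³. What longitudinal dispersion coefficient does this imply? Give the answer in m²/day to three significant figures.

At the plume center C_max = M/(n_e·A·√(4πDt)), so D = M²/(4πt·(n_e·A·C_max)²).
n_e·A·C_max = 0.28 × 24.8 × 0.0150 = 0.1042 kg/m.
D = 0.973²/(4π × 6.18 × 0.1042²) = 1.12 m²/day.

1.12 m²/day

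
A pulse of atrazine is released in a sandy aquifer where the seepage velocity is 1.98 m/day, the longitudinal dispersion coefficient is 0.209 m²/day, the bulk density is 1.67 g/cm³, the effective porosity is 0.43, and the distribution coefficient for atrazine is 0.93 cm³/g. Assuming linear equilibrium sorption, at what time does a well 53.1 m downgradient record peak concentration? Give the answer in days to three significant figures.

Retardation factor R = 1 + ρ_b·K_d/n = 1 + 1.67 × 0.93/0.43 = 4.612.
Sorption retards both mechanisms: v_R = v/R = 0.4293 m/day, D_R = D/R = 0.04532 m²/day.
Peak time from v_R²t² + 2D_R t − x² = 0: t = (√(D_R² + v_R²x²) − D_R)/v_R².
√(D_R² + v_R²x²) = √(0.04532² + 0.4293² × 53.1²) = 22.80; v_R² = 0.1843.
t = (22.80 − 0.04532)/0.1843 = 123 days.

123 days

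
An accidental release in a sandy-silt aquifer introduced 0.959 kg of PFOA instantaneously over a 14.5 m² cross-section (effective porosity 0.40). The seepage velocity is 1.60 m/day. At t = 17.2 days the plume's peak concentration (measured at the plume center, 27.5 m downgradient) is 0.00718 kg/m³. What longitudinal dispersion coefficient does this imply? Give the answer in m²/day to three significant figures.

At the plume center C_max = M/(n_e·A·√(4πDt)), so D = M²/(4πt·(n_e·A·C_max)²).
n_e·A·C_max = 0.40 × 14.5 × 0.00718 = 0.04164 kg/m.
D = 0.959²/(4π × 17.2 × 0.04164²) = 2.45 m²/day.

2.45 m²/day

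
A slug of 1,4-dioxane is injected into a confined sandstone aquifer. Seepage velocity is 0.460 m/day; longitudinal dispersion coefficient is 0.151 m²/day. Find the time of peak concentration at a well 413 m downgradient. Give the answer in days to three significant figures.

For the 1D instantaneous-source solution, setting ∂C/∂t = 0 at fixed x gives v²t² + 2Dt − x² = 0, so t = (√(D² + v²x²) − D)/v².
√(D² + v²x²) = √(0.151² + 0.460² × 413²) = 190.0; v² = 0.2116.
t = (190.0 − 0.151)/0.2116 = 897 days (vs. the pure-advection estimate x/v = 898 d).

897 days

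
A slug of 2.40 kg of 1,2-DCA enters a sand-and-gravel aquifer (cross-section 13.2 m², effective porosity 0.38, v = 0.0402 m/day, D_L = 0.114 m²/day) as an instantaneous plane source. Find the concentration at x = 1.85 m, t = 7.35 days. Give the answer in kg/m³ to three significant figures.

For an instantaneous plane source, C(x,t) = M/(n_e·A·√(4πDt)) · exp(−(x−vt)²/(4Dt)), with n_e·A the pore (flow) area.
Plume center vt = 0.0402 × 7.35 = 0.29547 m, so the well at 1.85 m is 1.55453 m downgradient of the peak.
√(4πDt) = 3.245 m, giving peak height M/(n_e·A·√(4πDt)) = 2.40/(0.38 × 13.2 × 3.245) = 0.1474 kg/m³.
(x−vt)²/(4Dt) = (1.55453)²/(4 × 0.114 × 7.35) = 0.7210; exp(−0.7210) = 0.4863.
C = 0.1474 × 0.4863 = 0.0717 kg/m³.

0.0717 kg/m³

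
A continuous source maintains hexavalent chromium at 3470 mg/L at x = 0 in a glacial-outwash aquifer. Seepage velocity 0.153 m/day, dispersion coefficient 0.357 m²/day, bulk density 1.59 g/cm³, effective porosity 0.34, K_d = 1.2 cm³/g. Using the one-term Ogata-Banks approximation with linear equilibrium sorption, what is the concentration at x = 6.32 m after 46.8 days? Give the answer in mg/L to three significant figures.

34.4 mg/L

Retardation factor R = 1 + ρ_b·K_d/n = 1 + 1.59 × 1.2/0.34 = 6.612.
Sorption retards both mechanisms: v_R = v/R = 0.02314 m/day, D_R = D/R = 0.05399 m²/day.
v_R·t = 0.02314 × 46.8 = 1.082952 m; 2√(D_R t) = 3.179 m; argument = (6.32 − 1.082952)/3.179 = 1.647.
C = C₀ × ½·erfc(1.647) = 3470 × 0.009924 = 34.4 mg/L.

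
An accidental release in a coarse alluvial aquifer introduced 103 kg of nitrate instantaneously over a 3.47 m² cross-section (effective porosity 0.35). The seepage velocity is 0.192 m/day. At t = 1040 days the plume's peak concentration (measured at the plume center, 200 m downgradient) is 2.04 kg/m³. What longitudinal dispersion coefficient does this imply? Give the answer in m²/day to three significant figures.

At the plume center C_max = M/(n_e·A·√(4πDt)), so D = M²/(4πt·(n_e·A·C_max)²).
n_e·A·C_max = 0.35 × 3.47 × 2.04 = 2.478 kg/m.
D = 103²/(4π × 1040 × 2.478²) = 0.132 m²/day.

0.132 m²/day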